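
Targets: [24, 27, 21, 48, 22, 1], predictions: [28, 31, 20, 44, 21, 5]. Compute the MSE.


Squared errors: (24-28)²=16, (27-31)²=16, (21-20)²=1, (48-44)²=16, (22-21)²=1, (1-5)²=16
Sum = 66
MSE = 66/6 = 11

11


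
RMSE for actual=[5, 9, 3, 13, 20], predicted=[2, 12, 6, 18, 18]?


MSE = 56/5 = 11.2
RMSE = √(56/5) = 3.3466

3.3466


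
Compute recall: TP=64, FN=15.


Recall = TP/(TP+FN)
= 64/(64+15)
= 64/79 = 81.01%

81.01%


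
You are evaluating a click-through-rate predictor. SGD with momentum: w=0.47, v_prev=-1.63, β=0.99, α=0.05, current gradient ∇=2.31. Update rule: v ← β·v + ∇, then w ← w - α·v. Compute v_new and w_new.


v_new = 0.99·-1.63 + 2.31 = -1.6137 + 2.31 = 0.6963
w_new = 0.47 - 0.05·0.6963 = 0.47 - 0.034815 = 0.435185

v_new=0.6963, w_new=0.435185


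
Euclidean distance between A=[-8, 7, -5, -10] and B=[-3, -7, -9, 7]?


d = √((-8+ 3)² + (7+ 7)² + (-5+ 9)² + (-10-7)²)
  = √(25 + 196 + 16 + 289)
  = √526 = 22.9347

22.9347


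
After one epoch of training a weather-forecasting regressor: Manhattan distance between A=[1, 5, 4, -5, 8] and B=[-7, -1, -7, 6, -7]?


d = |1+ 7| + |5+ 1| + |4+ 7| + |-5-6| + |8+ 7|
  = 8 + 6 + 11 + 11 + 15
  = 51

51


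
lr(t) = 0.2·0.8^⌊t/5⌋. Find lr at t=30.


n_drops = ⌊30/5⌋ = 6
lr = 0.2·0.8^6 = 0.2·0.262144 = 0.0524288

0.0524288


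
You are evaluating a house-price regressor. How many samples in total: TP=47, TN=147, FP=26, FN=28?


Total = TP + TN + FP + FN
= 47 + 147 + 26 + 28
= 248
(Predicted positive: 73, predicted negative: 175)

248


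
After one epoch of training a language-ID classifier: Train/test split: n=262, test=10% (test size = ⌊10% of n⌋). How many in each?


Test = ⌊262·10/100⌋ = 26
Train = 262 - 26 = 236

Train: 236, Test: 26


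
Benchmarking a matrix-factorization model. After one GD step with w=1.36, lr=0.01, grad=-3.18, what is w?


w_new = w - α·∇
= 1.36 - 0.01·-3.18
= 1.36 + 0.0318
= 1.3918

1.3918


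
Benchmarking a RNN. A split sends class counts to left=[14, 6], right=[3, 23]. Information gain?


Parent = [17, 29], H_parent = 0.9503
H_left = 0.8813 (n=20), H_right = 0.5159 (n=26)
H_children = (20/46)·0.8813 + (26/46)·0.5159 = 0.6748
IG = 0.9503 - 0.6748 = 0.2755

0.2755


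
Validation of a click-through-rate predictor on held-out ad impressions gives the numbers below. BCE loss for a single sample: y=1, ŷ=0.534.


BCE = -[y·ln(p) + (1-y)·ln(1-p)]
= -1·ln(0.534) - 0
= -ln(0.534) = 0.6274

0.6274


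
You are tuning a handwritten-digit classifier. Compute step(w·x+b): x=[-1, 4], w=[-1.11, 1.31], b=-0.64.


z = (-1)·(-1.11) + (4)·(1.31) - 0.64
  = 5.71
step(z) = 1 (z≥0)

1


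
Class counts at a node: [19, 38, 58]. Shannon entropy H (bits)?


Probabilities: [19/115, 38/115, 58/115] ≈ [0.1652, 0.3304, 0.5043]
H = -((19/115)·log₂(19/115) + (38/115)·log₂(38/115) + (58/115)·log₂(58/115))
  = 1.4551 bits

1.4551 bits


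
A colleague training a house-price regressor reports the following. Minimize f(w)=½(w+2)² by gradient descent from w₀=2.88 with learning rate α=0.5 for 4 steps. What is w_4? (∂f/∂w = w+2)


step 1: grad = 2.88+2 = 4.88; w = 2.88 - 0.5·(4.88) = 0.44
step 2: grad = 0.44+2 = 2.44; w = 0.44 - 0.5·(2.44) = -0.78
step 3: grad = -0.78+2 = 1.22; w = -0.78 - 0.5·(1.22) = -1.39
step 4: grad = -1.39+2 = 0.61; w = -1.39 - 0.5·(0.61) = -1.695

-1.695


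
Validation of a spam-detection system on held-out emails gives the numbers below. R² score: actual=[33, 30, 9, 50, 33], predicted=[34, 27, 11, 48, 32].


ȳ = 31
SS_res = Σ(y-ŷ)² = 19
SS_tot = Σ(y-ȳ)² = 854
R² = 1 - SS_res/SS_tot = 1 - 0.0222 = 0.9778

0.9778


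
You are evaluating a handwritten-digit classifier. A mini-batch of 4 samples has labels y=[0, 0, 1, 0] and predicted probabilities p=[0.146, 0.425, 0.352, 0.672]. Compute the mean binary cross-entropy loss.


L[0] = -ln(1-0.146) = -ln(0.854) = 0.1578
L[1] = -ln(1-0.425) = -ln(0.575) = 0.5534
L[2] = -ln(0.352) = 1.0441
L[3] = -ln(1-0.672) = -ln(0.328) = 1.1147
mean = (0.1578 + 0.5534 + 1.0441 + 1.1147)/4 = 0.7175

0.7175


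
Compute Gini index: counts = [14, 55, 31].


Probabilities: [14/100, 55/100, 31/100] ≈ [0.14, 0.55, 0.31]
Σpᵢ² = (196 + 3025 + 961)/100² = 4182/10000
Gini = 1 - Σpᵢ² = 1 - 4182/10000 = 0.5818

0.5818


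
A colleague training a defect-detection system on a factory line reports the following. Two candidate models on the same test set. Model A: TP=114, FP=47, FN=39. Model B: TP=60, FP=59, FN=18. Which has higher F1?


Model A: P=114/161=0.7081, R=114/153=0.7451, F1=2PR/(P+R)=2TP/(2TP+FP+FN)=228/314=0.7261
Model B: P=60/119=0.5042, R=60/78=0.7692, F1=2PR/(P+R)=2TP/(2TP+FP+FN)=120/197=0.6091
0.7261 > 0.6091 → Model A

Model A


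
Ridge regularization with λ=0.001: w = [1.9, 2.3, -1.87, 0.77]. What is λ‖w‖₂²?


‖w‖₂² = (1.9)² + (2.3)² + (-1.87)² + (0.77)²
     = 3.61 + 5.29 + 3.4969 + 0.5929
     = 12.9898
λ·‖w‖₂² = 0.001·12.9898 = 0.01299

0.01299


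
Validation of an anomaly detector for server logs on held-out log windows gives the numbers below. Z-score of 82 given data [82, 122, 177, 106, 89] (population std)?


μ = 115.2, σ = 33.8786
z = (82 - 115.2)/33.8786 = -0.98

-0.98


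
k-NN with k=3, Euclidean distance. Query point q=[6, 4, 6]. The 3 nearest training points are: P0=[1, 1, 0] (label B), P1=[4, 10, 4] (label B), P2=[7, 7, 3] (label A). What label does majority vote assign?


d(q,P0) = 8.3666  (label B)
d(q,P1) = 6.6332  (label B)
d(q,P2) = 4.3589  (label A)
Votes: A=1, B=2
Majority → B

B


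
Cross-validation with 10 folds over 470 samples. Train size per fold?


Fold size = 470/10 = 47
Training per fold = 470 - 47 = 423

423


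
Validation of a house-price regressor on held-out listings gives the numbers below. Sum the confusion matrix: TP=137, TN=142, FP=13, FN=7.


Total = TP + TN + FP + FN
= 137 + 142 + 13 + 7
= 299
(Predicted positive: 150, predicted negative: 149)

299


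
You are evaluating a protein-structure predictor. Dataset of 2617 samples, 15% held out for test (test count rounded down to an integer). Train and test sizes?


Test = ⌊2617·15/100⌋ = 392
Train = 2617 - 392 = 2225

Train: 2225, Test: 392


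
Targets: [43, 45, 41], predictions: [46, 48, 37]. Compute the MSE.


Squared errors: (43-46)²=9, (45-48)²=9, (41-37)²=16
Sum = 34
MSE = 34/3 = 34/3

34/3


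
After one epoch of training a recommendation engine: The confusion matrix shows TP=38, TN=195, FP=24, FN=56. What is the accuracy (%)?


Accuracy = (TP+TN)/(TP+TN+FP+FN)
= (38+195)/(313)
= 233/313 = 74.44%

74.44%


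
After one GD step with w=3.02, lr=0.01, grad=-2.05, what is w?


w_new = w - α·∇
= 3.02 - 0.01·-2.05
= 3.02 + 0.0205
= 3.0405

3.0405


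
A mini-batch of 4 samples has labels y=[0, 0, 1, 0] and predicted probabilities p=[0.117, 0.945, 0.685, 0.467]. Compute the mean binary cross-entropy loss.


L[0] = -ln(1-0.117) = -ln(0.883) = 0.1244
L[1] = -ln(1-0.945) = -ln(0.055) = 2.9004
L[2] = -ln(0.685) = 0.3783
L[3] = -ln(1-0.467) = -ln(0.533) = 0.6292
mean = (0.1244 + 2.9004 + 0.3783 + 0.6292)/4 = 1.0081

1.0081


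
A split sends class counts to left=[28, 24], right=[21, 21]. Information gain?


Parent = [49, 45], H_parent = 0.9987
H_left = 0.9957 (n=52), H_right = 1 (n=42)
H_children = (52/94)·0.9957 + (42/94)·1 = 0.9976
IG = 0.9987 - 0.9976 = 0.0011

0.0011


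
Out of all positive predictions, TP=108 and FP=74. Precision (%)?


Precision = TP/(TP+FP)
= 108/(108+74)
= 108/182 = 59.34%

59.34%


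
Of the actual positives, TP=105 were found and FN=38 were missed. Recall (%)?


Recall = TP/(TP+FN)
= 105/(105+38)
= 105/143 = 73.43%

73.43%


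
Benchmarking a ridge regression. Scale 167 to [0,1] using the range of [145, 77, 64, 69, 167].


min=64, max=167
(167-64)/(167-64) = 103/103 = 1.0

1.0


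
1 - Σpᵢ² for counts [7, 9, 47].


Probabilities: [7/63, 9/63, 47/63] ≈ [0.1111, 0.1429, 0.746]
Σpᵢ² = (49 + 81 + 2209)/63² = 2339/3969
Gini = 1 - Σpᵢ² = 1 - 2339/3969 = 0.4107

0.4107


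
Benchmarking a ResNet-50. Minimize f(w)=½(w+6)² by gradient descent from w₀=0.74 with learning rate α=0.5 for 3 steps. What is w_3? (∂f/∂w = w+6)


step 1: grad = 0.74+6 = 6.74; w = 0.74 - 0.5·(6.74) = -2.63
step 2: grad = -2.63+6 = 3.37; w = -2.63 - 0.5·(3.37) = -4.315
step 3: grad = -4.315+6 = 1.685; w = -4.315 - 0.5·(1.685) = -5.1575

-5.1575


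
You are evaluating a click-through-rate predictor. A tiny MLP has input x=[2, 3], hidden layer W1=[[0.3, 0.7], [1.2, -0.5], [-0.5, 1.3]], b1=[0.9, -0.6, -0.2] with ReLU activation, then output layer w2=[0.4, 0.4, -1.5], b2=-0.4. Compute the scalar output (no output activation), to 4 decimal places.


z1[0] = (0.3)·(2) + (0.7)·(3) + 0.9 = 3.6
z1[1] = (1.2)·(2) + (-0.5)·(3) - 0.6 = 0.3
z1[2] = (-0.5)·(2) + (1.3)·(3) - 0.2 = 2.7
h = ReLU(z1) = [3.6, 0.3, 2.7]
output = (0.4)·(3.6) + (0.4)·(0.3) + (-1.5)·(2.7) - 0.4 = -2.89

-2.89


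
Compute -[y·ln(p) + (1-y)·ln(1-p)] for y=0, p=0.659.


BCE = -[y·ln(p) + (1-y)·ln(1-p)]
= -0 - 1·ln(1-0.659)
= -ln(0.341) = 1.0759

1.0759


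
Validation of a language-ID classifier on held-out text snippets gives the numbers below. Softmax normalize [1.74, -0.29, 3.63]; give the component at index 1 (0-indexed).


Exponentials: e^1.74=5.6973, e^-0.29=0.7483, e^3.63=37.7128
Sum = 44.1584
Softmax = [0.129, 0.0169, 0.854]
p[1] = 0.7483/44.1584 = 0.0169

0.0169


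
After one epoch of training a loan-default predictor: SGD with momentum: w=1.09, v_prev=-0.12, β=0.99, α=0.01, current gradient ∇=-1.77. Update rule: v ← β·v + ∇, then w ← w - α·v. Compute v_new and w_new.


v_new = 0.99·-0.12 - 1.77 = -0.1188 - 1.77 = -1.8888
w_new = 1.09 - 0.01·-1.8888 = 1.09 + 0.018888 = 1.108888

v_new=-1.8888, w_new=1.108888


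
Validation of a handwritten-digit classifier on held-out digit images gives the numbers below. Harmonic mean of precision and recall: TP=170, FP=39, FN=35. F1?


Precision = 170/209 = 0.8134
Recall = 170/205 = 0.8293
F1 = 2·P·R/(P+R) = 2·TP/(2·TP+FP+FN) = 340/(340+39+35) = 340/414 = 0.8213

0.8213


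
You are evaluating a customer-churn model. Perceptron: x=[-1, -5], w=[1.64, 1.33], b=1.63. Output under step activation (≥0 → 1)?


z = (-1)·(1.64) + (-5)·(1.33) + 1.63
  = -6.66
step(z) = 0 (z<0)

0


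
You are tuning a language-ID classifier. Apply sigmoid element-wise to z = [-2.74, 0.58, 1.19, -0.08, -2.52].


σ(-2.74) = 1/(1+e^2.74) = 0.0607
σ(0.58) = 1/(1+e^-0.58) = 0.6411
σ(1.19) = 1/(1+e^-1.19) = 0.7667
σ(-0.08) = 1/(1+e^0.08) = 0.48
σ(-2.52) = 1/(1+e^2.52) = 0.0745
result = [0.0607, 0.6411, 0.7667, 0.48, 0.0745]

[0.0607, 0.6411, 0.7667, 0.48, 0.0745]


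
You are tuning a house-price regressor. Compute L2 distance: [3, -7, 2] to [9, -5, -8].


d = √((3-9)² + (-7+ 5)² + (2+ 8)²)
  = √(36 + 4 + 100)
  = √140 = 11.8322

11.8322


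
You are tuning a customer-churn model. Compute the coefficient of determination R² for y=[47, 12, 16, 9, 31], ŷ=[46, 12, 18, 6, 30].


ȳ = 23
SS_res = Σ(y-ŷ)² = 15
SS_tot = Σ(y-ȳ)² = 1006
R² = 1 - SS_res/SS_tot = 1 - 0.0149 = 0.9851

0.9851


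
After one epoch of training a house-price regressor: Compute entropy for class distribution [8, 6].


Probabilities: [8/14, 6/14] ≈ [0.5714, 0.4286]
H = -((8/14)·log₂(8/14) + (6/14)·log₂(6/14))
  = 0.9852 bits

0.9852 bits


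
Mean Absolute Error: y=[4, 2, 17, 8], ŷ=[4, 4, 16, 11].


Absolute errors: |4-4|=0, |2-4|=2, |17-16|=1, |8-11|=3
Sum = 6
MAE = 6/4 = 3/2

3/2


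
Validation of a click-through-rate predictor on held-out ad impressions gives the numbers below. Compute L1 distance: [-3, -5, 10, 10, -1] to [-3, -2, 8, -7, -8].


d = |-3+ 3| + |-5+ 2| + |10-8| + |10+ 7| + |-1+ 8|
  = 0 + 3 + 2 + 17 + 7
  = 29

29


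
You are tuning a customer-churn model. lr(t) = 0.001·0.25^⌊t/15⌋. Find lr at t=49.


n_drops = ⌊49/15⌋ = 3
lr = 0.001·0.25^3 = 0.001·0.015625 = 0.000015625

0.000015625


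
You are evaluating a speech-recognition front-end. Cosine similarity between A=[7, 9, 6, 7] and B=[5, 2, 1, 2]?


A·B = 7·5 + 9·2 + 6·1 + 7·2 = 73
‖A‖ = √215 = 14.6629, ‖B‖ = √34 = 5.831
cos = 73/(√215·√34) = 73/√7310 = 0.8538

0.8538


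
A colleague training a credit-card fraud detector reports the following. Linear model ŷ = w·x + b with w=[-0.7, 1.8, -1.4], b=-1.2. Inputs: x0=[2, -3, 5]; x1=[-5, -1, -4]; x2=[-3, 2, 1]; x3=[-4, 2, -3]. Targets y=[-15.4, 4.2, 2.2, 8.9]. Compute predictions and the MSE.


ŷ0 = (-0.7)·(2) + (1.8)·(-3) + (-1.4)·(5) - 1.2 = -15.0
ŷ1 = (-0.7)·(-5) + (1.8)·(-1) + (-1.4)·(-4) - 1.2 = 6.1
ŷ2 = (-0.7)·(-3) + (1.8)·(2) + (-1.4)·(1) - 1.2 = 3.1
ŷ3 = (-0.7)·(-4) + (1.8)·(2) + (-1.4)·(-3) - 1.2 = 9.4
errors² = [0.16, 3.61, 0.81, 0.25]
MSE = 4.8300/4 = 1.2075

1.2075


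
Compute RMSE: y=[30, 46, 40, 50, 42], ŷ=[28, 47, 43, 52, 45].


MSE = 27/5 = 5.4
RMSE = √(27/5) = 2.3238

2.3238


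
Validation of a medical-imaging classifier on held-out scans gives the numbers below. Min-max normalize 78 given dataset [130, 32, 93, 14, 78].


min=14, max=130
(78-14)/(130-14) = 64/116 = 0.5517

0.5517


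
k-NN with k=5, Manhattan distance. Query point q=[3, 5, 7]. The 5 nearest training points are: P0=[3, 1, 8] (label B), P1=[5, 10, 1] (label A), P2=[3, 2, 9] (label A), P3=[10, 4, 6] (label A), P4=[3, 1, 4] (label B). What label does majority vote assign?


d(q,P0) = 5  (label B)
d(q,P1) = 13  (label A)
d(q,P2) = 5  (label A)
d(q,P3) = 9  (label A)
d(q,P4) = 7  (label B)
Votes: A=3, B=2
Majority → A

A


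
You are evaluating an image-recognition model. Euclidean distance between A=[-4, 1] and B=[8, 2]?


d = √((-4-8)² + (1-2)²)
  = √(144 + 1)
  = √145 = 12.0416

12.0416


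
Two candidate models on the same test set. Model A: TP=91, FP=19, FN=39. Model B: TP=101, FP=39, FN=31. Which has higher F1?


Model A: P=91/110=0.8273, R=91/130=0.7, F1=2PR/(P+R)=2TP/(2TP+FP+FN)=182/240=0.7583
Model B: P=101/140=0.7214, R=101/132=0.7652, F1=2PR/(P+R)=2TP/(2TP+FP+FN)=202/272=0.7426
0.7583 > 0.7426 → Model A

Model A


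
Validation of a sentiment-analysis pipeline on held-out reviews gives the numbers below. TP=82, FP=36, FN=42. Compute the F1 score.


Precision = 82/118 = 0.6949
Recall = 82/124 = 0.6613
F1 = 2·P·R/(P+R) = 2·TP/(2·TP+FP+FN) = 164/(164+36+42) = 164/242 = 0.6777

0.6777


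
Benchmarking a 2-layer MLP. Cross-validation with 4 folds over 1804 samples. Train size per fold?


Fold size = 1804/4 = 451
Training per fold = 1804 - 451 = 1353

1353


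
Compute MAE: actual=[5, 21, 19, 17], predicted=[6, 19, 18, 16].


Absolute errors: |5-6|=1, |21-19|=2, |19-18|=1, |17-16|=1
Sum = 5
MAE = 5/4 = 5/4

5/4


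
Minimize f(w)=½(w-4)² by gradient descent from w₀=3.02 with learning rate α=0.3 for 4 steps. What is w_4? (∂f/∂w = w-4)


step 1: grad = 3.02-4 = -0.98; w = 3.02 - 0.3·(-0.98) = 3.314
step 2: grad = 3.314-4 = -0.686; w = 3.314 - 0.3·(-0.686) = 3.5198
step 3: grad = 3.5198-4 = -0.4802; w = 3.5198 - 0.3·(-0.4802) = 3.66386
step 4: grad = 3.66386-4 = -0.33614; w = 3.66386 - 0.3·(-0.33614) = 3.764702

3.764702


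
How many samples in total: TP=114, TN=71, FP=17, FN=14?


Total = TP + TN + FP + FN
= 114 + 71 + 17 + 14
= 216
(Predicted positive: 131, predicted negative: 85)

216


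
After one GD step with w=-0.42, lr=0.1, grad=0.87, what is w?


w_new = w - α·∇
= -0.42 - 0.1·0.87
= -0.42 - 0.087
= -0.507

-0.507


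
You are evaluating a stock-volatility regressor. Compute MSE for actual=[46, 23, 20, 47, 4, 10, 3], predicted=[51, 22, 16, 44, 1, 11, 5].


Squared errors: (46-51)²=25, (23-22)²=1, (20-16)²=16, (47-44)²=9, (4-1)²=9, (10-11)²=1, (3-5)²=4
Sum = 65
MSE = 65/7 = 65/7

65/7


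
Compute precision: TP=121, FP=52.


Precision = TP/(TP+FP)
= 121/(121+52)
= 121/173 = 69.94%

69.94%


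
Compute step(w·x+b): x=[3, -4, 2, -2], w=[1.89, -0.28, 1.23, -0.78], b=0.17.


z = (3)·(1.89) + (-4)·(-0.28) + (2)·(1.23) + (-2)·(-0.78) + 0.17
  = 10.98
step(z) = 1 (z≥0)

1


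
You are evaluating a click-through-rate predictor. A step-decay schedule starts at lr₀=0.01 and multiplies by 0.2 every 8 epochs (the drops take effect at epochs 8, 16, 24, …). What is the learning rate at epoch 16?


n_drops = ⌊16/8⌋ = 2
lr = 0.01·0.2^2 = 0.01·0.04 = 0.0004

0.0004


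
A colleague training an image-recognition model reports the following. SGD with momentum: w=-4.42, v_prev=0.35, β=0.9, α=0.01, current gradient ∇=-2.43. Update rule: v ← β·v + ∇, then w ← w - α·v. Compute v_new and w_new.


v_new = 0.9·0.35 - 2.43 = 0.315 - 2.43 = -2.115
w_new = -4.42 - 0.01·-2.115 = -4.42 + 0.02115 = -4.39885

v_new=-2.115, w_new=-4.39885


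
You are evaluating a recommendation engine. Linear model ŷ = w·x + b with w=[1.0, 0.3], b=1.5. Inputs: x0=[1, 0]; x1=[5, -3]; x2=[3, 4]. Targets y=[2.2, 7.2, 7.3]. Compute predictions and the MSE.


ŷ0 = (1.0)·(1) + (0.3)·(0) + 1.5 = 2.5
ŷ1 = (1.0)·(5) + (0.3)·(-3) + 1.5 = 5.6
ŷ2 = (1.0)·(3) + (0.3)·(4) + 1.5 = 5.7
errors² = [0.09, 2.56, 2.56]
MSE = 5.2100/3 = 1.7367

1.7367


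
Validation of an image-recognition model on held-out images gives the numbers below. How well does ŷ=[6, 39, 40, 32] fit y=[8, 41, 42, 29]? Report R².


ȳ = 30
SS_res = Σ(y-ŷ)² = 21
SS_tot = Σ(y-ȳ)² = 750
R² = 1 - SS_res/SS_tot = 1 - 0.028 = 0.972

0.972


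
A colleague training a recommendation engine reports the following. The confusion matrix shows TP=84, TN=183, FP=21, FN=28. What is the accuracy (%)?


Accuracy = (TP+TN)/(TP+TN+FP+FN)
= (84+183)/(316)
= 267/316 = 84.49%

84.49%


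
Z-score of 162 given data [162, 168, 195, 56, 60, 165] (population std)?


μ = 134.3333, σ = 55.0475
z = (162 - 134.3333)/55.0475 = 0.5026

0.5026


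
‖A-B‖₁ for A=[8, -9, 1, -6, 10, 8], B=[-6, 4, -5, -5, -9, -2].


d = |8+ 6| + |-9-4| + |1+ 5| + |-6+ 5| + |10+ 9| + |8+ 2|
  = 14 + 13 + 6 + 1 + 19 + 10
  = 63

63


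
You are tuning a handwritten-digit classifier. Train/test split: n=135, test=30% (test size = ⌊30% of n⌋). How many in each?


Test = ⌊135·30/100⌋ = 40
Train = 135 - 40 = 95

Train: 95, Test: 40


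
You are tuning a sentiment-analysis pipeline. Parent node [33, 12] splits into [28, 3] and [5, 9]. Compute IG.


Parent = [33, 12], H_parent = 0.8366
H_left = 0.4587 (n=31), H_right = 0.9403 (n=14)
H_children = (31/45)·0.4587 + (14/45)·0.9403 = 0.6085
IG = 0.8366 - 0.6085 = 0.2281

0.2281


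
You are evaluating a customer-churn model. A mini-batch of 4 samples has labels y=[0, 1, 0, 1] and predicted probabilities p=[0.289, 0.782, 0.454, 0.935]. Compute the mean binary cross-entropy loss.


L[0] = -ln(1-0.289) = -ln(0.711) = 0.3411
L[1] = -ln(0.782) = 0.2459
L[2] = -ln(1-0.454) = -ln(0.546) = 0.6051
L[3] = -ln(0.935) = 0.0672
mean = (0.3411 + 0.2459 + 0.6051 + 0.0672)/4 = 0.3148

0.3148


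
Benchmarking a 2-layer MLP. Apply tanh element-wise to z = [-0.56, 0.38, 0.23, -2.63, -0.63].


tanh(-0.56) = -0.508
tanh(0.38) = 0.3627
tanh(0.23) = 0.226
tanh(-2.63) = -0.9897
tanh(-0.63) = -0.5581
result = [-0.508, 0.3627, 0.226, -0.9897, -0.5581]

[-0.508, 0.3627, 0.226, -0.9897, -0.5581]


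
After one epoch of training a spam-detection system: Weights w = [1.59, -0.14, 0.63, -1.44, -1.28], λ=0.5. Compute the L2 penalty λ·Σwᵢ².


‖w‖₂² = (1.59)² + (-0.14)² + (0.63)² + (-1.44)² + (-1.28)²
     = 2.5281 + 0.0196 + 0.3969 + 2.0736 + 1.6384
     = 6.6566
λ·‖w‖₂² = 0.5·6.6566 = 3.3283

3.3283


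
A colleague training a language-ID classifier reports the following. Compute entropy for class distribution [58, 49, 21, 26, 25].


Probabilities: [58/179, 49/179, 21/179, 26/179, 25/179] ≈ [0.324, 0.2737, 0.1173, 0.1453, 0.1397]
H = -((58/179)·log₂(58/179) + (49/179)·log₂(49/179) + (21/179)·log₂(21/179) + (26/179)·log₂(26/179) + (25/179)·log₂(25/179))
  = 2.2021 bits

2.2021 bits


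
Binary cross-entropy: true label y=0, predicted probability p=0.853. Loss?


BCE = -[y·ln(p) + (1-y)·ln(1-p)]
= -0 - 1·ln(1-0.853)
= -ln(0.147) = 1.9173

1.9173


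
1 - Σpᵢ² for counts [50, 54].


Probabilities: [50/104, 54/104] ≈ [0.4808, 0.5192]
Σpᵢ² = (2500 + 2916)/104² = 5416/10816
Gini = 1 - Σpᵢ² = 1 - 5416/10816 = 0.4993

0.4993


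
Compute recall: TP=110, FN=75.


Recall = TP/(TP+FN)
= 110/(110+75)
= 110/185 = 59.46%

59.46%


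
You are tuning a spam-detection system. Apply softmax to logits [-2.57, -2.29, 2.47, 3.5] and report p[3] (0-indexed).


Exponentials: e^-2.57=0.0765, e^-2.29=0.1013, e^2.47=11.8224, e^3.5=33.1155
Sum = 45.1157
Softmax = [0.0017, 0.0022, 0.262, 0.734]
p[3] = 33.1155/45.1157 = 0.734

0.734


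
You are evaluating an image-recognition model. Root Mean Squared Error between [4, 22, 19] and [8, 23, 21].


MSE = 21/3 = 7
RMSE = √(21/3) = 2.6458

2.6458


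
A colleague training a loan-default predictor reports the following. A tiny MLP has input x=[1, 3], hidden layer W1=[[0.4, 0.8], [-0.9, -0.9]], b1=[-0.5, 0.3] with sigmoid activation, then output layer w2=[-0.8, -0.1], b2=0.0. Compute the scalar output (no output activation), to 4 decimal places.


z1[0] = (0.4)·(1) + (0.8)·(3) - 0.5 = 2.3
z1[1] = (-0.9)·(1) + (-0.9)·(3) + 0.3 = -3.3
h = sigmoid(z1) = [0.9089, 0.0356]
output = (-0.8)·(0.9089) + (-0.1)·(0.0356) + 0.0 = -0.7307

-0.7307


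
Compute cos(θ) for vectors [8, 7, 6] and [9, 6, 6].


A·B = 8·9 + 7·6 + 6·6 = 150
‖A‖ = √149 = 12.2066, ‖B‖ = √153 = 12.3693
cos = 150/(√149·√153) = 150/√22797 = 0.9935

0.9935


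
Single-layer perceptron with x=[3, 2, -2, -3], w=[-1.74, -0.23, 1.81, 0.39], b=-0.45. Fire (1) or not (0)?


z = (3)·(-1.74) + (2)·(-0.23) + (-2)·(1.81) + (-3)·(0.39) - 0.45
  = -10.92
step(z) = 0 (z<0)

0


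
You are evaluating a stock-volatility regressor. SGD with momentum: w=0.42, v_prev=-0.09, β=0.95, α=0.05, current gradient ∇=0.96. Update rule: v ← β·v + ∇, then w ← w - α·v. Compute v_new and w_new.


v_new = 0.95·-0.09 + 0.96 = -0.0855 + 0.96 = 0.8745
w_new = 0.42 - 0.05·0.8745 = 0.42 - 0.043725 = 0.376275

v_new=0.8745, w_new=0.376275


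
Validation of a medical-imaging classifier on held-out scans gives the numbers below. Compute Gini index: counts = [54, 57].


Probabilities: [54/111, 57/111] ≈ [0.4865, 0.5135]
Σpᵢ² = (2916 + 3249)/111² = 6165/12321
Gini = 1 - Σpᵢ² = 1 - 6165/12321 = 0.4996

0.4996


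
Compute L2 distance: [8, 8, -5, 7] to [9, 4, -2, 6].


d = √((8-9)² + (8-4)² + (-5+ 2)² + (7-6)²)
  = √(1 + 16 + 9 + 1)
  = √27 = 5.1962

5.1962


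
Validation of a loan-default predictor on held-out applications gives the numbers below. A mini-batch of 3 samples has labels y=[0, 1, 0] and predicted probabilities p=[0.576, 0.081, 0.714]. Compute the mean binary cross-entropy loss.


L[0] = -ln(1-0.576) = -ln(0.424) = 0.858
L[1] = -ln(0.081) = 2.5133
L[2] = -ln(1-0.714) = -ln(0.286) = 1.2518
mean = (0.858 + 2.5133 + 1.2518)/3 = 1.541

1.541


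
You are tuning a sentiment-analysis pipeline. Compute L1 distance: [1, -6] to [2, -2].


d = |1-2| + |-6+ 2|
  = 1 + 4
  = 5

5


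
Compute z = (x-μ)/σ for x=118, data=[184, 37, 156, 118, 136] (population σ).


μ = 126.2, σ = 49.6967
z = (118 - 126.2)/49.6967 = -0.165

-0.165


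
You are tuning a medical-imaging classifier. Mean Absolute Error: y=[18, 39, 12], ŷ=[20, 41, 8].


Absolute errors: |18-20|=2, |39-41|=2, |12-8|=4
Sum = 8
MAE = 8/3 = 8/3

8/3


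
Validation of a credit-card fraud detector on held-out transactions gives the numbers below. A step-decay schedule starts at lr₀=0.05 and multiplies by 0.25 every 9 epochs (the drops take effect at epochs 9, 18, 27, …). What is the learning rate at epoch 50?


n_drops = ⌊50/9⌋ = 5
lr = 0.05·0.25^5 = 0.05·0.0009765625 = 0.000048828125

0.000048828125


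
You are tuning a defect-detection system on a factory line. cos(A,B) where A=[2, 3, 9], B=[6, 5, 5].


A·B = 2·6 + 3·5 + 9·5 = 72
‖A‖ = √94 = 9.6954, ‖B‖ = √86 = 9.2736
cos = 72/(√94·√86) = 72/√8084 = 0.8008

0.8008


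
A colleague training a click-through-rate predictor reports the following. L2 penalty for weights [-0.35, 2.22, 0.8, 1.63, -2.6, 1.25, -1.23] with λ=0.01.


‖w‖₂² = (-0.35)² + (2.22)² + (0.8)² + (1.63)² + (-2.6)² + (1.25)² + (-1.23)²
     = 0.1225 + 4.9284 + 0.64 + 2.6569 + 6.76 + 1.5625 + 1.5129
     = 18.1832
λ·‖w‖₂² = 0.01·18.1832 = 0.181832

0.181832


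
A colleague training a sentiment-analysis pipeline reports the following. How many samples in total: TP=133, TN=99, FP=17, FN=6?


Total = TP + TN + FP + FN
= 133 + 99 + 17 + 6
= 255
(Predicted positive: 150, predicted negative: 105)

255


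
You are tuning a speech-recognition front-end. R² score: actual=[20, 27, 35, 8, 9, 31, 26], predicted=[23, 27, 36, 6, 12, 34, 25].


ȳ = 22.2857
SS_res = Σ(y-ŷ)² = 33
SS_tot = Σ(y-ȳ)² = 659.43
R² = 1 - SS_res/SS_tot = 1 - 0.05 = 0.95

0.95


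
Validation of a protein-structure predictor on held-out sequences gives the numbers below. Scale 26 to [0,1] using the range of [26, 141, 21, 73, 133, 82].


min=21, max=141
(26-21)/(141-21) = 5/120 = 0.0417

0.0417


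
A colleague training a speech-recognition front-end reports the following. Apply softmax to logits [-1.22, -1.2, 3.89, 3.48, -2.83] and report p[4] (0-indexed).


Exponentials: e^-1.22=0.2952, e^-1.2=0.3012, e^3.89=48.9109, e^3.48=32.4597, e^-2.83=0.059
Sum = 82.026
Softmax = [0.0036, 0.0037, 0.5963, 0.3957, 0.0007]
p[4] = 0.059/82.026 = 0.0007

0.0007


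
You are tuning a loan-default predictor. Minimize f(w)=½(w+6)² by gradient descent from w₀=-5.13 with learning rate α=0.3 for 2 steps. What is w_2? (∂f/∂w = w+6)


step 1: grad = -5.13+6 = 0.87; w = -5.13 - 0.3·(0.87) = -5.391
step 2: grad = -5.391+6 = 0.609; w = -5.391 - 0.3·(0.609) = -5.5737

-5.5737


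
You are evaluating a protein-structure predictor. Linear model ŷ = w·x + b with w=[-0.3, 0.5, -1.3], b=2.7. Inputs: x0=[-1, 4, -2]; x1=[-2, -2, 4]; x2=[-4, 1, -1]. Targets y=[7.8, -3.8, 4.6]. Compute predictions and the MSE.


ŷ0 = (-0.3)·(-1) + (0.5)·(4) + (-1.3)·(-2) + 2.7 = 7.6
ŷ1 = (-0.3)·(-2) + (0.5)·(-2) + (-1.3)·(4) + 2.7 = -2.9
ŷ2 = (-0.3)·(-4) + (0.5)·(1) + (-1.3)·(-1) + 2.7 = 5.7
errors² = [0.04, 0.81, 1.21]
MSE = 2.0600/3 = 0.6867

0.6867


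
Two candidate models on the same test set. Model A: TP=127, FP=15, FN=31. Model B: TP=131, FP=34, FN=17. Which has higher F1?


Model A: P=127/142=0.8944, R=127/158=0.8038, F1=2PR/(P+R)=2TP/(2TP+FP+FN)=254/300=0.8467
Model B: P=131/165=0.7939, R=131/148=0.8851, F1=2PR/(P+R)=2TP/(2TP+FP+FN)=262/313=0.8371
0.8467 > 0.8371 → Model A

Model A


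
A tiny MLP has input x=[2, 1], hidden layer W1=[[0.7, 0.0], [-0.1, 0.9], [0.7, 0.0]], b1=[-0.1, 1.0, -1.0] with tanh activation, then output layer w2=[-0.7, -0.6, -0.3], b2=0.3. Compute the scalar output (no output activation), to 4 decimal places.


z1[0] = (0.7)·(2) + (0.0)·(1) - 0.1 = 1.3
z1[1] = (-0.1)·(2) + (0.9)·(1) + 1.0 = 1.7
z1[2] = (0.7)·(2) + (0.0)·(1) - 1.0 = 0.4
h = tanh(z1) = [0.8617, 0.9354, 0.3799]
output = (-0.7)·(0.8617) + (-0.6)·(0.9354) + (-0.3)·(0.3799) + 0.3 = -0.9784

-0.9784


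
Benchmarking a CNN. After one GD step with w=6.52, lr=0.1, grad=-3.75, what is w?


w_new = w - α·∇
= 6.52 - 0.1·-3.75
= 6.52 + 0.375
= 6.895

6.895


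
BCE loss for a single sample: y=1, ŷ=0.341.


BCE = -[y·ln(p) + (1-y)·ln(1-p)]
= -1·ln(0.341) - 0
= -ln(0.341) = 1.0759

1.0759


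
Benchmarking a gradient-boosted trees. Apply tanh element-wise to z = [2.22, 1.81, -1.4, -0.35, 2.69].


tanh(2.22) = 0.9767
tanh(1.81) = 0.9478
tanh(-1.4) = -0.8854
tanh(-0.35) = -0.3364
tanh(2.69) = 0.9908
result = [0.9767, 0.9478, -0.8854, -0.3364, 0.9908]

[0.9767, 0.9478, -0.8854, -0.3364, 0.9908]


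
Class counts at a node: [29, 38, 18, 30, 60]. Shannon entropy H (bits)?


Probabilities: [29/175, 38/175, 18/175, 30/175, 60/175] ≈ [0.1657, 0.2171, 0.1029, 0.1714, 0.3429]
H = -((29/175)·log₂(29/175) + (38/175)·log₂(38/175) + (18/175)·log₂(18/175) + (30/175)·log₂(30/175) + (60/175)·log₂(60/175))
  = 2.2113 bits

2.2113 bits


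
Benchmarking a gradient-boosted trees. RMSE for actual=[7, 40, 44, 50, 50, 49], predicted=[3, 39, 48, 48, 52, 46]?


MSE = 50/6 = 8.3333
RMSE = √(50/6) = 2.8868

2.8868


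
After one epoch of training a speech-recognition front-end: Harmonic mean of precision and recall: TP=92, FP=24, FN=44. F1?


Precision = 92/116 = 0.7931
Recall = 92/136 = 0.6765
F1 = 2·P·R/(P+R) = 2·TP/(2·TP+FP+FN) = 184/(184+24+44) = 184/252 = 0.7302

0.7302


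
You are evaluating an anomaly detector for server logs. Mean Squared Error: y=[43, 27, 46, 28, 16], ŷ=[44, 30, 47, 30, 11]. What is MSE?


Squared errors: (43-44)²=1, (27-30)²=9, (46-47)²=1, (28-30)²=4, (16-11)²=25
Sum = 40
MSE = 40/5 = 8

8


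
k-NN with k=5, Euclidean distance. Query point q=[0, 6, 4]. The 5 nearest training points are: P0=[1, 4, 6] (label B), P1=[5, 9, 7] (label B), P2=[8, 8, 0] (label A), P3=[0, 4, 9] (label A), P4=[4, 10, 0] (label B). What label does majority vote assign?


d(q,P0) = 3.0  (label B)
d(q,P1) = 6.5574  (label B)
d(q,P2) = 9.1652  (label A)
d(q,P3) = 5.3852  (label A)
d(q,P4) = 6.9282  (label B)
Votes: A=2, B=3
Majority → B

B


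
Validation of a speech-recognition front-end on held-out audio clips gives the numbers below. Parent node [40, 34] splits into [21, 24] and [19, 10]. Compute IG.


Parent = [40, 34], H_parent = 0.9953
H_left = 0.9968 (n=45), H_right = 0.9294 (n=29)
H_children = (45/74)·0.9968 + (29/74)·0.9294 = 0.9704
IG = 0.9953 - 0.9704 = 0.0249

0.0249


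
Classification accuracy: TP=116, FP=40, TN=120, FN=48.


Accuracy = (TP+TN)/(TP+TN+FP+FN)
= (116+120)/(324)
= 236/324 = 72.84%

72.84%


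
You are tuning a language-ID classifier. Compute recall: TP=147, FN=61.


Recall = TP/(TP+FN)
= 147/(147+61)
= 147/208 = 70.67%

70.67%


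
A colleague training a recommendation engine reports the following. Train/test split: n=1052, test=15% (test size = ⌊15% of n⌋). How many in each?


Test = ⌊1052·15/100⌋ = 157
Train = 1052 - 157 = 895

Train: 895, Test: 157


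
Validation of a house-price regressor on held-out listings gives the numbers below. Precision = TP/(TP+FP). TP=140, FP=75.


Precision = TP/(TP+FP)
= 140/(140+75)
= 140/215 = 65.12%

65.12%


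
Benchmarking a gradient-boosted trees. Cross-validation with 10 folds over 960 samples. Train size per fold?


Fold size = 960/10 = 96
Training per fold = 960 - 96 = 864

864


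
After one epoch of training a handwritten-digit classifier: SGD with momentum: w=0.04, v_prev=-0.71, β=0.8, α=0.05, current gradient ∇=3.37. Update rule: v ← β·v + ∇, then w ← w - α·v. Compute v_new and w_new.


v_new = 0.8·-0.71 + 3.37 = -0.568 + 3.37 = 2.802
w_new = 0.04 - 0.05·2.802 = 0.04 - 0.1401 = -0.1001

v_new=2.802, w_new=-0.1001


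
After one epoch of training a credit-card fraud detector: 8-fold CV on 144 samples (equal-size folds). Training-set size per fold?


Fold size = 144/8 = 18
Training per fold = 144 - 18 = 126

126


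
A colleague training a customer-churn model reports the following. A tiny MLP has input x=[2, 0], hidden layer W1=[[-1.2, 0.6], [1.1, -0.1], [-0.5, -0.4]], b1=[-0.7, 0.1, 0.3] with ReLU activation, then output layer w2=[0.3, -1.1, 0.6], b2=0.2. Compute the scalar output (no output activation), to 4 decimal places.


z1[0] = (-1.2)·(2) + (0.6)·(0) - 0.7 = -3.1
z1[1] = (1.1)·(2) + (-0.1)·(0) + 0.1 = 2.3
z1[2] = (-0.5)·(2) + (-0.4)·(0) + 0.3 = -0.7
h = ReLU(z1) = [0.0, 2.3, 0.0]
output = (0.3)·(0.0) + (-1.1)·(2.3) + (0.6)·(0.0) + 0.2 = -2.33

-2.33


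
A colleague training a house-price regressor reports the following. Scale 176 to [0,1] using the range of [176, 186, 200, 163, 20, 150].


min=20, max=200
(176-20)/(200-20) = 156/180 = 0.8667

0.8667


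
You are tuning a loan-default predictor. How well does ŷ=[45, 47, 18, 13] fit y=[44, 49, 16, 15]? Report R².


ȳ = 31
SS_res = Σ(y-ŷ)² = 13
SS_tot = Σ(y-ȳ)² = 974
R² = 1 - SS_res/SS_tot = 1 - 0.0133 = 0.9867

0.9867


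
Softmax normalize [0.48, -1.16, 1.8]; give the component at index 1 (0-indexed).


Exponentials: e^0.48=1.6161, e^-1.16=0.3135, e^1.8=6.0496
Sum = 7.9792
Softmax = [0.2025, 0.0393, 0.7582]
p[1] = 0.3135/7.9792 = 0.0393

0.0393


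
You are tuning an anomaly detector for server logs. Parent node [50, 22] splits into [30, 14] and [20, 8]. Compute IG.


Parent = [50, 22], H_parent = 0.888
H_left = 0.9024 (n=44), H_right = 0.8631 (n=28)
H_children = (44/72)·0.9024 + (28/72)·0.8631 = 0.8871
IG = 0.888 - 0.8871 = 0.0009

0.0009


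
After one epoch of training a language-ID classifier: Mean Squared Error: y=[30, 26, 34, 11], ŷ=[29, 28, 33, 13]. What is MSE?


Squared errors: (30-29)²=1, (26-28)²=4, (34-33)²=1, (11-13)²=4
Sum = 10
MSE = 10/4 = 5/2

5/2


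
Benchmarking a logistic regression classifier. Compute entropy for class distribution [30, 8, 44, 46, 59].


Probabilities: [30/187, 8/187, 44/187, 46/187, 59/187] ≈ [0.1604, 0.0428, 0.2353, 0.246, 0.3155]
H = -((30/187)·log₂(30/187) + (8/187)·log₂(8/187) + (44/187)·log₂(44/187) + (46/187)·log₂(46/187) + (59/187)·log₂(59/187))
  = 2.132 bits

2.132 bits


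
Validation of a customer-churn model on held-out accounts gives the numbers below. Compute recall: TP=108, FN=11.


Recall = TP/(TP+FN)
= 108/(108+11)
= 108/119 = 90.76%

90.76%


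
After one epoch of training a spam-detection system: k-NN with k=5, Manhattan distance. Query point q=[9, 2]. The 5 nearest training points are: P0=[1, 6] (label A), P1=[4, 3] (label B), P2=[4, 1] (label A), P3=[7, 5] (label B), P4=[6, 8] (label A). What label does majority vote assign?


d(q,P0) = 12  (label A)
d(q,P1) = 6  (label B)
d(q,P2) = 6  (label A)
d(q,P3) = 5  (label B)
d(q,P4) = 9  (label A)
Votes: A=3, B=2
Majority → A

A


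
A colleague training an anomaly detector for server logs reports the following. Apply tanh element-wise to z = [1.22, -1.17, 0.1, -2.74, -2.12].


tanh(1.22) = 0.8397
tanh(-1.17) = -0.8243
tanh(0.1) = 0.0997
tanh(-2.74) = -0.9917
tanh(-2.12) = -0.9716
result = [0.8397, -0.8243, 0.0997, -0.9917, -0.9716]

[0.8397, -0.8243, 0.0997, -0.9917, -0.9716]


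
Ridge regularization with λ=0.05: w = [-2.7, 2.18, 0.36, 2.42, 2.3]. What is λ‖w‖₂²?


‖w‖₂² = (-2.7)² + (2.18)² + (0.36)² + (2.42)² + (2.3)²
     = 7.29 + 4.7524 + 0.1296 + 5.8564 + 5.29
     = 23.3184
λ·‖w‖₂² = 0.05·23.3184 = 1.16592

1.16592


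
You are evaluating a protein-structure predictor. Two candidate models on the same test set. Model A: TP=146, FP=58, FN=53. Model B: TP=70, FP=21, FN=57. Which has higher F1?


Model A: P=146/204=0.7157, R=146/199=0.7337, F1=2PR/(P+R)=2TP/(2TP+FP+FN)=292/403=0.7246
Model B: P=70/91=0.7692, R=70/127=0.5512, F1=2PR/(P+R)=2TP/(2TP+FP+FN)=140/218=0.6422
0.7246 > 0.6422 → Model A

Model A


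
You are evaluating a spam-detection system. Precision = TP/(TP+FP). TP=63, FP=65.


Precision = TP/(TP+FP)
= 63/(63+65)
= 63/128 = 49.22%

49.22%


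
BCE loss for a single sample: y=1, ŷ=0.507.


BCE = -[y·ln(p) + (1-y)·ln(1-p)]
= -1·ln(0.507) - 0
= -ln(0.507) = 0.6792

0.6792


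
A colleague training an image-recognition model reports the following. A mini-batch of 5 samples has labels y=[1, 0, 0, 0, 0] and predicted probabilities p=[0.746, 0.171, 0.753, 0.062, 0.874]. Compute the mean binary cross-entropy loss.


L[0] = -ln(0.746) = 0.293
L[1] = -ln(1-0.171) = -ln(0.829) = 0.1875
L[2] = -ln(1-0.753) = -ln(0.247) = 1.3984
L[3] = -ln(1-0.062) = -ln(0.938) = 0.064
L[4] = -ln(1-0.874) = -ln(0.126) = 2.0715
mean = (0.293 + 0.1875 + 1.3984 + 0.064 + 2.0715)/5 = 0.8029

0.8029


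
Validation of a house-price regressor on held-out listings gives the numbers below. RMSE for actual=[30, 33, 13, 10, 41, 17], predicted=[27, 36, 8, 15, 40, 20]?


MSE = 78/6 = 13
RMSE = √(78/6) = 3.6056

3.6056


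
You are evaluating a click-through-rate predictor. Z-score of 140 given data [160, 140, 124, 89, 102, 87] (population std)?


μ = 117, σ = 26.8825
z = (140 - 117)/26.8825 = 0.8556

0.8556


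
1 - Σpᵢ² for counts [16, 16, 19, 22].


Probabilities: [16/73, 16/73, 19/73, 22/73] ≈ [0.2192, 0.2192, 0.2603, 0.3014]
Σpᵢ² = (256 + 256 + 361 + 484)/73² = 1357/5329
Gini = 1 - Σpᵢ² = 1 - 1357/5329 = 0.7454

0.7454


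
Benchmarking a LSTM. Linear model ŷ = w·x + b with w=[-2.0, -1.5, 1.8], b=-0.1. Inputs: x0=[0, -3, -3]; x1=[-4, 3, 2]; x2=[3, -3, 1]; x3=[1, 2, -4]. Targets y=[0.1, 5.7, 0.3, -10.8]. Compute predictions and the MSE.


ŷ0 = (-2.0)·(0) + (-1.5)·(-3) + (1.8)·(-3) - 0.1 = -1.0
ŷ1 = (-2.0)·(-4) + (-1.5)·(3) + (1.8)·(2) - 0.1 = 7.0
ŷ2 = (-2.0)·(3) + (-1.5)·(-3) + (1.8)·(1) - 0.1 = 0.2
ŷ3 = (-2.0)·(1) + (-1.5)·(2) + (1.8)·(-4) - 0.1 = -12.3
errors² = [1.21, 1.69, 0.01, 2.25]
MSE = 5.1600/4 = 1.29

1.29


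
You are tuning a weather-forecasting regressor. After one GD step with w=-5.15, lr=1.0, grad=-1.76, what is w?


w_new = w - α·∇
= -5.15 - 1.0·-1.76
= -5.15 + 1.76
= -3.39

-3.39


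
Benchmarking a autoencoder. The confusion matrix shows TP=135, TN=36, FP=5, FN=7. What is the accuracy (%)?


Accuracy = (TP+TN)/(TP+TN+FP+FN)
= (135+36)/(183)
= 171/183 = 93.44%

93.44%


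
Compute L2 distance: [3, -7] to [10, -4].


d = √((3-10)² + (-7+ 4)²)
  = √(49 + 9)
  = √58 = 7.6158

7.6158


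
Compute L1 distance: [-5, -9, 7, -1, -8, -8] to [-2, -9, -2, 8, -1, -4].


d = |-5+ 2| + |-9+ 9| + |7+ 2| + |-1-8| + |-8+ 1| + |-8+ 4|
  = 3 + 0 + 9 + 9 + 7 + 4
  = 32

32


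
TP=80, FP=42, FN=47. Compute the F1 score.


Precision = 80/122 = 0.6557
Recall = 80/127 = 0.6299
F1 = 2·P·R/(P+R) = 2·TP/(2·TP+FP+FN) = 160/(160+42+47) = 160/249 = 0.6426

0.6426


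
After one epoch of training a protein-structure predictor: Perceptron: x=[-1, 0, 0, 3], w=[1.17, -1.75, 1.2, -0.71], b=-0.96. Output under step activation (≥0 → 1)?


z = (-1)·(1.17) + (0)·(-1.75) + (0)·(1.2) + (3)·(-0.71) - 0.96
  = -4.26
step(z) = 0 (z<0)

0


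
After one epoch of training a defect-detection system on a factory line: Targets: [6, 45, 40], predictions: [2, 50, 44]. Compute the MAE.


Absolute errors: |6-2|=4, |45-50|=5, |40-44|=4
Sum = 13
MAE = 13/3 = 13/3

13/3


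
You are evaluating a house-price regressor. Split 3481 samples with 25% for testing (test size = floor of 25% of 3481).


Test = ⌊3481·25/100⌋ = 870
Train = 3481 - 870 = 2611

Train: 2611, Test: 870


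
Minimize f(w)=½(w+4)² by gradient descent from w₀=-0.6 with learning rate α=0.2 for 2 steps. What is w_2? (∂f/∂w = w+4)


step 1: grad = -0.6+4 = 3.4; w = -0.6 - 0.2·(3.4) = -1.28
step 2: grad = -1.28+4 = 2.72; w = -1.28 - 0.2·(2.72) = -1.824

-1.824


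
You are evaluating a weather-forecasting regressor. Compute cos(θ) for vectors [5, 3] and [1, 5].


A·B = 5·1 + 3·5 = 20
‖A‖ = √34 = 5.831, ‖B‖ = √26 = 5.099
cos = 20/(√34·√26) = 20/√884 = 0.6727

0.6727


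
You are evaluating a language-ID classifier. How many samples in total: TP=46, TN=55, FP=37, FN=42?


Total = TP + TN + FP + FN
= 46 + 55 + 37 + 42
= 180
(Predicted positive: 83, predicted negative: 97)

180
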